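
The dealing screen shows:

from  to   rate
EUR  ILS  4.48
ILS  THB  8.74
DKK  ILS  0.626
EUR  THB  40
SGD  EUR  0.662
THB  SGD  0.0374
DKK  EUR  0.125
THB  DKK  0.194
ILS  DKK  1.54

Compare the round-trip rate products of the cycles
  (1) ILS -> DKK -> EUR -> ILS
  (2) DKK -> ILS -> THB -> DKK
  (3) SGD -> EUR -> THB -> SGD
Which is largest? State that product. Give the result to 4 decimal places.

1.0614

(1) 1.54 × 0.125 × 4.48 = 0.86240
(2) 0.626 × 8.74 × 0.194 = 1.06142
(3) 0.662 × 40 × 0.0374 = 0.99035
Highest is cycle (2) at 1.0614 (>1, arbitrage).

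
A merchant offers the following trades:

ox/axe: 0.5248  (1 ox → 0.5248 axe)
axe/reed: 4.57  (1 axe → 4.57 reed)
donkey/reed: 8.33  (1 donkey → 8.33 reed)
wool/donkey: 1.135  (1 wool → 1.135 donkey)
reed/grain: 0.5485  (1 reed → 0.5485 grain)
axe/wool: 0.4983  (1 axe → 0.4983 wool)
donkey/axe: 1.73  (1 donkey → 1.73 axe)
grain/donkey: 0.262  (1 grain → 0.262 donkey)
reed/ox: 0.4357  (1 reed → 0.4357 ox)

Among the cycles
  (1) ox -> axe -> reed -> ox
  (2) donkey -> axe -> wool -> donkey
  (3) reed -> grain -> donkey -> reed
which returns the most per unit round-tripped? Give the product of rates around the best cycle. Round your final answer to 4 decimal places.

(1) 0.5248 × 4.57 × 0.4357 = 1.04495
(2) 1.73 × 0.4983 × 1.135 = 0.97844
(3) 0.5485 × 0.262 × 8.33 = 1.19708
Highest is cycle (3) at 1.1971 (>1, arbitrage).

1.1971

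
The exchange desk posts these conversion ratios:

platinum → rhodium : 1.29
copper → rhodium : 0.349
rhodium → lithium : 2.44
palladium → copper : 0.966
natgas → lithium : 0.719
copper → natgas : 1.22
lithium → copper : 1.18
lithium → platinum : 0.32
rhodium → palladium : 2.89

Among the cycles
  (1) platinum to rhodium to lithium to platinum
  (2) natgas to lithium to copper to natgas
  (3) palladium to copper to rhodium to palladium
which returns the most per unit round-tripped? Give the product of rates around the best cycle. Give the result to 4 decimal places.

(1) 1.29 × 2.44 × 0.32 = 1.00723
(2) 0.719 × 1.18 × 1.22 = 1.03507
(3) 0.966 × 0.349 × 2.89 = 0.97432
Highest is cycle (2) at 1.0351 (>1, arbitrage).

1.0351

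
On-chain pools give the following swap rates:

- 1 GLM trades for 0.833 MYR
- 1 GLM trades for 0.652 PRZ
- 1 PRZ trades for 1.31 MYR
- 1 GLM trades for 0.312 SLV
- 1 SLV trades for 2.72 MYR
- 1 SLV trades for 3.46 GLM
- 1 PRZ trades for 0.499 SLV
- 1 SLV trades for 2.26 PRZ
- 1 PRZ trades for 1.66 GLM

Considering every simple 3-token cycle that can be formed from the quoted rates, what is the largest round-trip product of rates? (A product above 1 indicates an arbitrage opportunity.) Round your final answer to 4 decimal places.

1.1705

SLV→PRZ→GLM→SLV: 2.26 × 1.66 × 0.312 = 1.17050
SLV→GLM→PRZ→SLV: 3.46 × 0.652 × 0.499 = 1.12570
Maximum is SLV→PRZ→GLM→SLV at 1.1705; arbitrage exists.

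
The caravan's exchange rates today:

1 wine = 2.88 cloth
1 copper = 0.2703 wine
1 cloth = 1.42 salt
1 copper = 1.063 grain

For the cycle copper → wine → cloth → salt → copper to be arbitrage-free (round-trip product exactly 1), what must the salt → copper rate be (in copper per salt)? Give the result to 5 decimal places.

Known legs of the cycle: 0.2703 × 2.88 × 1.42 = 1.10541888
For no arbitrage the full-cycle product must be 1, so the missing rate is 1 / 1.10541888 ≈ 0.9046344.

0.90463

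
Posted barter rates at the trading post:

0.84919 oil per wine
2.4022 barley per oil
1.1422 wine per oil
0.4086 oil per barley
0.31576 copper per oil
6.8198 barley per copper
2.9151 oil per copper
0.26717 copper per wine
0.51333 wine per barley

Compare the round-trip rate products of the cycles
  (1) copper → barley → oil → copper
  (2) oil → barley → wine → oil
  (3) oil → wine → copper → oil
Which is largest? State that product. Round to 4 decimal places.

1.0472

(1) 6.8198 × 0.4086 × 0.31576 = 0.87989
(2) 2.4022 × 0.51333 × 0.84919 = 1.04715
(3) 1.1422 × 0.26717 × 2.9151 = 0.88958
Highest is cycle (2) at 1.0472 (>1, arbitrage).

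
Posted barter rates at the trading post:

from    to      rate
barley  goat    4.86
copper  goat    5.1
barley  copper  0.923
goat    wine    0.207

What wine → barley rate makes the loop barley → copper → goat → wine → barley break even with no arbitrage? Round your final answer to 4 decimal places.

1.0263

Known legs of the cycle: 0.923 × 5.1 × 0.207 = 0.9744111
For no arbitrage the full-cycle product must be 1, so the missing rate is 1 / 0.9744111 ≈ 1.026261.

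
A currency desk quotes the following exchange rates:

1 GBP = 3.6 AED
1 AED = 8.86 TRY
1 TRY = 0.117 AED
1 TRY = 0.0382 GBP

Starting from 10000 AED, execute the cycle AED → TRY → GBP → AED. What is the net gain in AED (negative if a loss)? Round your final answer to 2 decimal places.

2184.27

10000 AED × 8.86 = 88600 TRY
88600 TRY × 0.0382 = 3384.52 GBP
3384.52 GBP × 3.6 = 12184.272 AED
Net change: 12184.272 − 10000 = 2184.272 AED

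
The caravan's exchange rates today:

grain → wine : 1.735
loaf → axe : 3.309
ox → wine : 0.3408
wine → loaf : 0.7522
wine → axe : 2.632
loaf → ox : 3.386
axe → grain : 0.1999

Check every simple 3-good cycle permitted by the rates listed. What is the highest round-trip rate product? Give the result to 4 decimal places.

0.9128

grain→wine→axe→grain: 1.735 × 2.632 × 0.1999 = 0.91285
loaf→ox→wine→loaf: 3.386 × 0.3408 × 0.7522 = 0.86800
Maximum is grain→wine→axe→grain at 0.9128; no arbitrage — every cycle loses value.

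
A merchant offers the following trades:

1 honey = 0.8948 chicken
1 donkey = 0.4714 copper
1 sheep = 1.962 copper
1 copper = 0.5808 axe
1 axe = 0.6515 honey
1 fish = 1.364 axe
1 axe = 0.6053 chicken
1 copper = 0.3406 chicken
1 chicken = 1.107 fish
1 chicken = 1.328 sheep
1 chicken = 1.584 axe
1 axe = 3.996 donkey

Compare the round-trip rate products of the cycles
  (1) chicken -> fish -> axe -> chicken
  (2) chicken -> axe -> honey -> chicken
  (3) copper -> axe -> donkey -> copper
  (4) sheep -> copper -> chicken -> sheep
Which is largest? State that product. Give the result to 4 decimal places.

1.0941

(1) 1.107 × 1.364 × 0.6053 = 0.91397
(2) 1.584 × 0.6515 × 0.8948 = 0.92341
(3) 0.5808 × 3.996 × 0.4714 = 1.09406
(4) 1.962 × 0.3406 × 1.328 = 0.88745
Highest is cycle (3) at 1.0941 (>1, arbitrage).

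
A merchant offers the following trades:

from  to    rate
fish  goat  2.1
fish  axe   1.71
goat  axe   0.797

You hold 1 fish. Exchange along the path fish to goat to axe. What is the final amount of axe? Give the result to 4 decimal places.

1.6737

1 fish × 2.1 = 2.1 goat
2.1 goat × 0.797 = 1.6737 axe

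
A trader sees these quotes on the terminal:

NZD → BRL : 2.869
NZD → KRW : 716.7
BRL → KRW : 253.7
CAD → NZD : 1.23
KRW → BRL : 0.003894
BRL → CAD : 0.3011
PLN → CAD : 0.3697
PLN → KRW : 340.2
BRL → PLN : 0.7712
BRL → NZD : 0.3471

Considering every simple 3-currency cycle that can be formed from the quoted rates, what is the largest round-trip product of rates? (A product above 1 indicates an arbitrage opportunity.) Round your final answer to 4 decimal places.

1.0625

CAD→NZD→BRL→CAD: 1.23 × 2.869 × 0.3011 = 1.06254
PLN→KRW→BRL→PLN: 340.2 × 0.003894 × 0.7712 = 1.02164
NZD→KRW→BRL→NZD: 716.7 × 0.003894 × 0.3471 = 0.96870
Maximum is CAD→NZD→BRL→CAD at 1.0625; arbitrage exists.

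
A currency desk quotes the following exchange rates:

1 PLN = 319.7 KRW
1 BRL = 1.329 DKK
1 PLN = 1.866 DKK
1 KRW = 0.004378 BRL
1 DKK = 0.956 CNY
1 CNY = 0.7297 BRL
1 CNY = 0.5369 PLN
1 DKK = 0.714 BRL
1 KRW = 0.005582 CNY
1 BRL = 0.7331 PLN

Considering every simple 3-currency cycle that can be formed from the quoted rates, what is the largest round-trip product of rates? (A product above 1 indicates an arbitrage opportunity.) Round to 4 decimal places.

1.0261

BRL→PLN→KRW→BRL: 0.7331 × 319.7 × 0.004378 = 1.02608
BRL→PLN→DKK→BRL: 0.7331 × 1.866 × 0.714 = 0.97673
CNY→PLN→KRW→CNY: 0.5369 × 319.7 × 0.005582 = 0.95813
CNY→PLN→DKK→CNY: 0.5369 × 1.866 × 0.956 = 0.95777
BRL→DKK→CNY→BRL: 1.329 × 0.956 × 0.7297 = 0.92710
Maximum is BRL→PLN→KRW→BRL at 1.0261; arbitrage exists.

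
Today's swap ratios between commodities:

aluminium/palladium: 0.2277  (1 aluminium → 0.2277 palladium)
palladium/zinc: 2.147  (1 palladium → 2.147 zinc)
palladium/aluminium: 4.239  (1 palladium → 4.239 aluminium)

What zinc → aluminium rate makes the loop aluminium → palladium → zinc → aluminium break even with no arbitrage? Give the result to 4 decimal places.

2.0455

Known legs of the cycle: 0.2277 × 2.147 = 0.4888719
For no arbitrage the full-cycle product must be 1, so the missing rate is 1 / 0.4888719 ≈ 2.045526.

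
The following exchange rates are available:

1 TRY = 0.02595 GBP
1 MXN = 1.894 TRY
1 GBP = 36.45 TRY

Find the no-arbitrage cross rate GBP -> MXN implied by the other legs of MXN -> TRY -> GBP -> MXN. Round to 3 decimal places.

20.346

Known legs of the cycle: 1.894 × 0.02595 = 0.0491493
For no arbitrage the full-cycle product must be 1, so the missing rate is 1 / 0.0491493 ≈ 20.34617.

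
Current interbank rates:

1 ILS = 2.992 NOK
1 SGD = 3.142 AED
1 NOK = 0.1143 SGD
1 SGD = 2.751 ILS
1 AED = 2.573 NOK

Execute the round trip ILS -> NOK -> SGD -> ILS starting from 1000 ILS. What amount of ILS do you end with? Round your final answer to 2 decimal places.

940.80

1000 ILS × 2.992 = 2992 NOK
2992 NOK × 0.1143 = 341.9856 SGD
341.9856 SGD × 2.751 = 940.8023856 ILS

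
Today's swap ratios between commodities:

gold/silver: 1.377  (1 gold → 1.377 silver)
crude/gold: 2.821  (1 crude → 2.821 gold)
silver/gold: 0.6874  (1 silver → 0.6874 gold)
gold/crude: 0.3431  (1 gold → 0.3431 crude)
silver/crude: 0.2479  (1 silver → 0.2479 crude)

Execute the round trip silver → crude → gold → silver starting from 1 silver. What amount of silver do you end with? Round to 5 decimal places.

1 silver × 0.2479 = 0.2479 crude
0.2479 crude × 2.821 = 0.6993259 gold
0.6993259 gold × 1.377 = 0.9629717643 silver

0.96297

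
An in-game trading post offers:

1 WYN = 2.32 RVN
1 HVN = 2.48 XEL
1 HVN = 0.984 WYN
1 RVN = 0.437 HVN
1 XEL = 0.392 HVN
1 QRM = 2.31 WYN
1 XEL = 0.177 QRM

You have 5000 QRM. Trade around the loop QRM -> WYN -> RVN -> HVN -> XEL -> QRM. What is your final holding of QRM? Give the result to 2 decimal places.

5000 QRM × 2.31 = 11550 WYN
11550 WYN × 2.32 = 26796 RVN
26796 RVN × 0.437 = 11709.852 HVN
11709.852 HVN × 2.48 = 29040.43296 XEL
29040.43296 XEL × 0.177 = 5140.15663392 QRM

5140.16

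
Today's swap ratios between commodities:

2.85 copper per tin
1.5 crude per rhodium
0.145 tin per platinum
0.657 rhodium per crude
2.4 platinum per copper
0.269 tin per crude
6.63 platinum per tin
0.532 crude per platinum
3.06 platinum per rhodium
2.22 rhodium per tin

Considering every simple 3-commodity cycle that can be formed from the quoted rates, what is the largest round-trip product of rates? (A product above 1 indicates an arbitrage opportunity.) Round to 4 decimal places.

1.0695

platinum→crude→rhodium→platinum: 0.532 × 0.657 × 3.06 = 1.06954
platinum→tin→copper→platinum: 0.145 × 2.85 × 2.4 = 0.99180
platinum→tin→rhodium→platinum: 0.145 × 2.22 × 3.06 = 0.98501
platinum→crude→tin→platinum: 0.532 × 0.269 × 6.63 = 0.94881
tin→rhodium→crude→tin: 2.22 × 1.5 × 0.269 = 0.89577
Maximum is platinum→crude→rhodium→platinum at 1.0695; arbitrage exists.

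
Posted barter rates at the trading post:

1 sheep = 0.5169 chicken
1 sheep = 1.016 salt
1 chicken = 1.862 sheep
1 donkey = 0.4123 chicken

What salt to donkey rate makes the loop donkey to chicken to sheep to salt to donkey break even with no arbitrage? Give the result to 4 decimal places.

Known legs of the cycle: 0.4123 × 1.862 × 1.016 = 0.7799858416
For no arbitrage the full-cycle product must be 1, so the missing rate is 1 / 0.7799858416 ≈ 1.282075.

1.2821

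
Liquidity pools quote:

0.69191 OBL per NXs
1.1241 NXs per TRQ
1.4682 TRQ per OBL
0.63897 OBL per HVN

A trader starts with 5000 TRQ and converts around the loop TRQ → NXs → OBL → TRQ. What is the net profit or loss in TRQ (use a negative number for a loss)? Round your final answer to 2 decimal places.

709.65

5000 TRQ × 1.1241 = 5620.5 NXs
5620.5 NXs × 0.69191 = 3888.880155 OBL
3888.880155 OBL × 1.4682 = 5709.653843571 TRQ
Net change: 5709.653843571 − 5000 = 709.653843571 TRQ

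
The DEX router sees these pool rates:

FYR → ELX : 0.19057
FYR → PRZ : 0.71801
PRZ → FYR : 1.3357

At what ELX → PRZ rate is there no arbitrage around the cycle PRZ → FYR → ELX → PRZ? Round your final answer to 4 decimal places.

Known legs of the cycle: 1.3357 × 0.19057 = 0.254544349
For no arbitrage the full-cycle product must be 1, so the missing rate is 1 / 0.254544349 ≈ 3.928588.

3.9286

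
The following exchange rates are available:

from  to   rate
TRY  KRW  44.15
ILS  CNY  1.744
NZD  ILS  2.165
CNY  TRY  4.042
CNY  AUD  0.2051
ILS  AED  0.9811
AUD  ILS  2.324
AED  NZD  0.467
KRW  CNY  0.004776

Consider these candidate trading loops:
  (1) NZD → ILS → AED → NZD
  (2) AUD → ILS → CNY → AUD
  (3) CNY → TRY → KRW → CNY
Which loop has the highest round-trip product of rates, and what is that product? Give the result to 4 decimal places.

0.9919

(1) 2.165 × 0.9811 × 0.467 = 0.99195
(2) 2.324 × 1.744 × 0.2051 = 0.83128
(3) 4.042 × 44.15 × 0.004776 = 0.85230
Highest is cycle (1) at 0.9919 (≤1, no arbitrage).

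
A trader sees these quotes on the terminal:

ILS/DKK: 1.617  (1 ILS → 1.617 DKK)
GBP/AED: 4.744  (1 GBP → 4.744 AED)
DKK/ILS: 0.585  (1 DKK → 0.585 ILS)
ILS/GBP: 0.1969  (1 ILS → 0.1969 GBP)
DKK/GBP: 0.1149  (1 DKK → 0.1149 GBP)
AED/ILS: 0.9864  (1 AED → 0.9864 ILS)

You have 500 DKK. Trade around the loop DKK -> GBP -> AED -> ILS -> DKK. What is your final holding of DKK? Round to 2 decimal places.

500 DKK × 0.1149 = 57.45 GBP
57.45 GBP × 4.744 = 272.5428 AED
272.5428 AED × 0.9864 = 268.83621792 ILS
268.83621792 ILS × 1.617 = 434.70816437664 DKK

434.71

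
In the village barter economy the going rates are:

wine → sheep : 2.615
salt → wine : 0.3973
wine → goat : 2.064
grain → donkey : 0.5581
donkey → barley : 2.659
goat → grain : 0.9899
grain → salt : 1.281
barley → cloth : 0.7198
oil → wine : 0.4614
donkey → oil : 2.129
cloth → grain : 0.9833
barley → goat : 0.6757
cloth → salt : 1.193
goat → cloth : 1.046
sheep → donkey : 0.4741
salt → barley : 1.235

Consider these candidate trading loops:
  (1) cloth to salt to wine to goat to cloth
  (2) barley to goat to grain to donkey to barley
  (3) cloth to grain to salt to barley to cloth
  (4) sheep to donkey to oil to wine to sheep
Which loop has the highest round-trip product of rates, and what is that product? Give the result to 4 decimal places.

1.2179

(1) 1.193 × 0.3973 × 2.064 × 1.046 = 1.02329
(2) 0.6757 × 0.9899 × 0.5581 × 2.659 = 0.99260
(3) 0.9833 × 1.281 × 1.235 × 0.7198 = 1.11973
(4) 0.4741 × 2.129 × 0.4614 × 2.615 = 1.21785
Highest is cycle (4) at 1.2179 (>1, arbitrage).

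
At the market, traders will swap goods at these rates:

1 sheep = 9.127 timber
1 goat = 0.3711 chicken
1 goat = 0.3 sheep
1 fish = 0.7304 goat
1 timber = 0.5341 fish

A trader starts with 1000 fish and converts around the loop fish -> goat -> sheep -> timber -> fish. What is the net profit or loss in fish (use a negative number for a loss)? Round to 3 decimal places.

1000 fish × 0.7304 = 730.4 goat
730.4 goat × 0.3 = 219.12 sheep
219.12 sheep × 9.127 = 1999.90824 timber
1999.90824 timber × 0.5341 = 1068.150990984 fish
Net change: 1068.150990984 − 1000 = 68.150990984 fish

68.151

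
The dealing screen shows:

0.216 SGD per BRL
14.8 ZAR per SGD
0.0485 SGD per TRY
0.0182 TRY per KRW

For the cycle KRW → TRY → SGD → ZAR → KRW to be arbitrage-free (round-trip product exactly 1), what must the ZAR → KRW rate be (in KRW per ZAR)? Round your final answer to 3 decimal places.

Known legs of the cycle: 0.0182 × 0.0485 × 14.8 = 0.01306396
For no arbitrage the full-cycle product must be 1, so the missing rate is 1 / 0.01306396 ≈ 76.54647.

76.546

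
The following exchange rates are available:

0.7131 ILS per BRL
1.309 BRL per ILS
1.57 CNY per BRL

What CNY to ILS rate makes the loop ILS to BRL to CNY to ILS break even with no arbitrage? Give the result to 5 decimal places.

0.48659

Known legs of the cycle: 1.309 × 1.57 = 2.05513
For no arbitrage the full-cycle product must be 1, so the missing rate is 1 / 2.05513 ≈ 0.4865872.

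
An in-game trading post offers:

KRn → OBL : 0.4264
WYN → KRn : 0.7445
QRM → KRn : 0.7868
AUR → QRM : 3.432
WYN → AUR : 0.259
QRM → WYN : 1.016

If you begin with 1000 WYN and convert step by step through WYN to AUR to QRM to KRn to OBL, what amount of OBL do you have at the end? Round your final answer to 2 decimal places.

298.21

1000 WYN × 0.259 = 259 AUR
259 AUR × 3.432 = 888.888 QRM
888.888 QRM × 0.7868 = 699.3770784 KRn
699.3770784 KRn × 0.4264 = 298.21438622976 OBL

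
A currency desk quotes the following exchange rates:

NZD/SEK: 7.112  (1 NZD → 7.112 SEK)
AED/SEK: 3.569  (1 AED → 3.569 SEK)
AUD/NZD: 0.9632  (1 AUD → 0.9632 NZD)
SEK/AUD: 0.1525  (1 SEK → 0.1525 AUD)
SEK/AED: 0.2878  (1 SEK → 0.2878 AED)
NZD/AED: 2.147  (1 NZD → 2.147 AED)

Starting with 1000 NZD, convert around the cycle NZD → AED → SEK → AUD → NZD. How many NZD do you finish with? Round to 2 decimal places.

1125.55

1000 NZD × 2.147 = 2147 AED
2147 AED × 3.569 = 7662.643 SEK
7662.643 SEK × 0.1525 = 1168.5530575 AUD
1168.5530575 AUD × 0.9632 = 1125.550304984 NZD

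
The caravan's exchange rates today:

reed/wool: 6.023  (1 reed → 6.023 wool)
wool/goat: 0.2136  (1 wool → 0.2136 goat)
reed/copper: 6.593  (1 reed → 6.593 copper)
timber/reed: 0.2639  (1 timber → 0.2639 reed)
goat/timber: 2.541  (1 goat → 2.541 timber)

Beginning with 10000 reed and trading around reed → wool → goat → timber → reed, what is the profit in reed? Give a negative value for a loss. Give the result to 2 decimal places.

10000 reed × 6.023 = 60230 wool
60230 wool × 0.2136 = 12865.128 goat
12865.128 goat × 2.541 = 32690.290248 timber
32690.290248 timber × 0.2639 = 8626.9675964472 reed
Net change: 8626.9675964472 − 10000 = -1373.0324035528 reed

-1373.03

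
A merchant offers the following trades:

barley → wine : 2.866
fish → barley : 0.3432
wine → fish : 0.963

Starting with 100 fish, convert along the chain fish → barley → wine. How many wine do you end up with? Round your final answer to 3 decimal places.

98.361

100 fish × 0.3432 = 34.32 barley
34.32 barley × 2.866 = 98.36112 wine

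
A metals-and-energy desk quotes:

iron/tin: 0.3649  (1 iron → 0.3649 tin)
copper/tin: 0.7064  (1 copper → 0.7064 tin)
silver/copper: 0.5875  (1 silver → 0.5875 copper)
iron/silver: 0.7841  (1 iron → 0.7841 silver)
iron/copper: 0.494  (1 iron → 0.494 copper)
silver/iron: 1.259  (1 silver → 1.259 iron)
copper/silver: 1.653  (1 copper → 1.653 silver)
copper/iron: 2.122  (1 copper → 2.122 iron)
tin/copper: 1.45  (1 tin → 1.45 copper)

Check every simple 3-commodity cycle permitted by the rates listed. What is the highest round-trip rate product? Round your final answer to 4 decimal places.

1.1228

iron→tin→copper→iron: 0.3649 × 1.45 × 2.122 = 1.12276
iron→copper→silver→iron: 0.494 × 1.653 × 1.259 = 1.02808
iron→silver→copper→iron: 0.7841 × 0.5875 × 2.122 = 0.97752
Maximum is iron→tin→copper→iron at 1.1228; arbitrage exists.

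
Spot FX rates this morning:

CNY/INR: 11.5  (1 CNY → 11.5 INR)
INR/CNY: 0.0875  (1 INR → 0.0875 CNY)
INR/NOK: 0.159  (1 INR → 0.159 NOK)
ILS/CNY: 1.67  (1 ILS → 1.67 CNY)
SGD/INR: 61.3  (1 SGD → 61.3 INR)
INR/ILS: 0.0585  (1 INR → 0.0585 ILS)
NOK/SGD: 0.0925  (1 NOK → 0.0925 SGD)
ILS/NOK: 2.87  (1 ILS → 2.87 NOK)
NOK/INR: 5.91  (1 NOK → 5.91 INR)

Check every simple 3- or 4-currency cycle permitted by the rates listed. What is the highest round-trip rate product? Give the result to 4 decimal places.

1.1235

INR→ILS→CNY→INR: 0.0585 × 1.67 × 11.5 = 1.12349
INR→ILS→NOK→INR: 0.0585 × 2.87 × 5.91 = 0.99226
INR→ILS→NOK→SGD→INR: 0.0585 × 2.87 × 0.0925 × 61.3 = 0.95201
INR→NOK→SGD→INR: 0.159 × 0.0925 × 61.3 = 0.90157
Maximum is INR→ILS→CNY→INR at 1.1235; arbitrage exists.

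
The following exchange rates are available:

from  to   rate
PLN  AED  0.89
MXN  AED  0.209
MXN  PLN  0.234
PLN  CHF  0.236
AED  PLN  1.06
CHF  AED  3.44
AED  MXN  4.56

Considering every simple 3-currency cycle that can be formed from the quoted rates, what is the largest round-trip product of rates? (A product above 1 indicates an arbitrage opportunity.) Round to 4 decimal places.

0.9497

MXN→PLN→AED→MXN: 0.234 × 0.89 × 4.56 = 0.94967
AED→PLN→CHF→AED: 1.06 × 0.236 × 3.44 = 0.86055
Maximum is MXN→PLN→AED→MXN at 0.9497; no arbitrage — every cycle loses value.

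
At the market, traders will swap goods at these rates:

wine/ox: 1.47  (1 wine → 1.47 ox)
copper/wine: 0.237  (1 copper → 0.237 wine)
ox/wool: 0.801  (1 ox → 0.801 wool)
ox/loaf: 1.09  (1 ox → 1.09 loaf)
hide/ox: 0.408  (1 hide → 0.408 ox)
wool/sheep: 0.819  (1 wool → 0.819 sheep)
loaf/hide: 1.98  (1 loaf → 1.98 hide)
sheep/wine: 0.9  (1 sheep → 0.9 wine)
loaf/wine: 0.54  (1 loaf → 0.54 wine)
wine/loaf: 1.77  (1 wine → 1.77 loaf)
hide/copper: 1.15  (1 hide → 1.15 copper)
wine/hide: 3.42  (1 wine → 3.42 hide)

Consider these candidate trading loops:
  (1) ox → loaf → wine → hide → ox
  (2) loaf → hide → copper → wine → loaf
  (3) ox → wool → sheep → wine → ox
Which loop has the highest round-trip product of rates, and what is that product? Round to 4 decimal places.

0.9552

(1) 1.09 × 0.54 × 3.42 × 0.408 = 0.82131
(2) 1.98 × 1.15 × 0.237 × 1.77 = 0.95518
(3) 0.801 × 0.819 × 0.9 × 1.47 = 0.86791
Highest is cycle (2) at 0.9552 (≤1, no arbitrage).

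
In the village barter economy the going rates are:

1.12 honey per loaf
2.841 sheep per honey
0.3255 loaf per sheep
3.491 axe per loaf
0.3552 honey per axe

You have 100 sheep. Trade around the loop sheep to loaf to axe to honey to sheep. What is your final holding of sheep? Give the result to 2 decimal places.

100 sheep × 0.3255 = 32.55 loaf
32.55 loaf × 3.491 = 113.63205 axe
113.63205 axe × 0.3552 = 40.36210416 honey
40.36210416 honey × 2.841 = 114.66873791856 sheep

114.67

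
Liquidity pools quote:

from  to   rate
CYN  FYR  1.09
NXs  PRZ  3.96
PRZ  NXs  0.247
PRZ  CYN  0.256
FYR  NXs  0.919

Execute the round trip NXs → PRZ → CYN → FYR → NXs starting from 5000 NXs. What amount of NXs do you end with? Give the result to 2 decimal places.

5077.47

5000 NXs × 3.96 = 19800 PRZ
19800 PRZ × 0.256 = 5068.8 CYN
5068.8 CYN × 1.09 = 5524.992 FYR
5524.992 FYR × 0.919 = 5077.467648 NXs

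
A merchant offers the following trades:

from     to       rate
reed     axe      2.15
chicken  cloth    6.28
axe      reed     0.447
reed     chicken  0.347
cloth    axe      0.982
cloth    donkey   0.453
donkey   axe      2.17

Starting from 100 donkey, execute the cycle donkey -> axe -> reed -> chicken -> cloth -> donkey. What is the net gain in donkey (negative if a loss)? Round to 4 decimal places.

-4.2465

100 donkey × 2.17 = 217 axe
217 axe × 0.447 = 96.999 reed
96.999 reed × 0.347 = 33.658653 chicken
33.658653 chicken × 6.28 = 211.37634084 cloth
211.37634084 cloth × 0.453 = 95.75348240052 donkey
Net change: 95.75348240052 − 100 = -4.24651759948 donkey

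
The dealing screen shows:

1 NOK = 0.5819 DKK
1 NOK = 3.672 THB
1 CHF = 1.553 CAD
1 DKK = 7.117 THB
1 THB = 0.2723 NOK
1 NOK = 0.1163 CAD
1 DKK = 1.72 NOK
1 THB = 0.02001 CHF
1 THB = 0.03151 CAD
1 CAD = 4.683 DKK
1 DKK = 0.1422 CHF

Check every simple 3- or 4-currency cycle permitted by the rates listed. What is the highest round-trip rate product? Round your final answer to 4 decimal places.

1.1277

THB→NOK→DKK→THB: 0.2723 × 0.5819 × 7.117 = 1.12770
THB→NOK→CAD→DKK→THB: 0.2723 × 0.1163 × 4.683 × 7.117 = 1.05548
THB→CAD→DKK→THB: 0.03151 × 4.683 × 7.117 = 1.05019
CHF→CAD→DKK→THB→CHF: 1.553 × 4.683 × 7.117 × 0.02001 = 1.03571
CHF→CAD→DKK→CHF: 1.553 × 4.683 × 0.1422 = 1.03418
CAD→DKK→NOK→CAD: 4.683 × 1.72 × 0.1163 = 0.93677
THB→CAD→DKK→NOK→THB: 0.03151 × 4.683 × 1.72 × 3.672 = 0.93197
Maximum is THB→NOK→DKK→THB at 1.1277; arbitrage exists.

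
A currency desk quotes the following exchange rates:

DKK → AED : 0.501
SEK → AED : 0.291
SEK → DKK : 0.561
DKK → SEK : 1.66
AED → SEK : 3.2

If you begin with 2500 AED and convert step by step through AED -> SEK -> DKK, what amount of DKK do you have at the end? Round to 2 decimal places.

4488.00

2500 AED × 3.2 = 8000 SEK
8000 SEK × 0.561 = 4488 DKK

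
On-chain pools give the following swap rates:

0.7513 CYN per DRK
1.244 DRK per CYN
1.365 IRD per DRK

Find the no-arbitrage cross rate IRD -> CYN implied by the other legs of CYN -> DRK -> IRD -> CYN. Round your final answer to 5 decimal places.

Known legs of the cycle: 1.244 × 1.365 = 1.69806
For no arbitrage the full-cycle product must be 1, so the missing rate is 1 / 1.69806 ≈ 0.5889073.

0.58891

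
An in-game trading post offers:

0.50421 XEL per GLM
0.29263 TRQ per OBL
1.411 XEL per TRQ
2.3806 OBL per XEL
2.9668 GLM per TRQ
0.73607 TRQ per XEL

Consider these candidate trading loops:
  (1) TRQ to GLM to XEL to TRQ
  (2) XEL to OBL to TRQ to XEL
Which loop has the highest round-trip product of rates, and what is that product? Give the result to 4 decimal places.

1.1011

(1) 2.9668 × 0.50421 × 0.73607 = 1.10108
(2) 2.3806 × 0.29263 × 1.411 = 0.98295
Highest is cycle (1) at 1.1011 (>1, arbitrage).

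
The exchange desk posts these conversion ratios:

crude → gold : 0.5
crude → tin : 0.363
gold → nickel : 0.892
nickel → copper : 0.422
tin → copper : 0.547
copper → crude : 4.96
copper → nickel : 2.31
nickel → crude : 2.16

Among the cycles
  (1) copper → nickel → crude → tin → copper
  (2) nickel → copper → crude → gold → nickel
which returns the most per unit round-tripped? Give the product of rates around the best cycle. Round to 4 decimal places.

0.9907

(1) 2.31 × 2.16 × 0.363 × 0.547 = 0.99074
(2) 0.422 × 4.96 × 0.5 × 0.892 = 0.93353
Highest is cycle (1) at 0.9907 (≤1, no arbitrage).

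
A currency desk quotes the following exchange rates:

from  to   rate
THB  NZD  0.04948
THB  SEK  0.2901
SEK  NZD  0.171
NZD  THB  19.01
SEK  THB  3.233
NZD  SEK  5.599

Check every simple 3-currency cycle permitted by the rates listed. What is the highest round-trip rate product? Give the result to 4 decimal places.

0.9430

THB→SEK→NZD→THB: 0.2901 × 0.171 × 19.01 = 0.94303
THB→NZD→SEK→THB: 0.04948 × 5.599 × 3.233 = 0.89567
Maximum is THB→SEK→NZD→THB at 0.9430; no arbitrage — every cycle loses value.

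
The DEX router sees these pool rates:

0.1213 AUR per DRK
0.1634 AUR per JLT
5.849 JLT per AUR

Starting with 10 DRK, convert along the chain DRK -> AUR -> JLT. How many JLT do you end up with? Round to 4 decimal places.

10 DRK × 0.1213 = 1.213 AUR
1.213 AUR × 5.849 = 7.094837 JLT

7.0948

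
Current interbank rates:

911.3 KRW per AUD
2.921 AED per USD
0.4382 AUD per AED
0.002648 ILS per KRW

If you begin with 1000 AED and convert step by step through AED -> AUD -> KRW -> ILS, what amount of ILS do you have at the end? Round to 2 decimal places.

1057.43

1000 AED × 0.4382 = 438.2 AUD
438.2 AUD × 911.3 = 399331.66 KRW
399331.66 KRW × 0.002648 = 1057.43023568 ILS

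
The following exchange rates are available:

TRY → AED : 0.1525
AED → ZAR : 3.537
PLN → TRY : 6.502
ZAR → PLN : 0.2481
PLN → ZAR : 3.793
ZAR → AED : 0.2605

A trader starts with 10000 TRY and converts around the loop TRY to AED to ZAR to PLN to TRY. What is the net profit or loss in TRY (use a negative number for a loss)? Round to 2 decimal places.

-1298.81

10000 TRY × 0.1525 = 1525 AED
1525 AED × 3.537 = 5393.925 ZAR
5393.925 ZAR × 0.2481 = 1338.2327925 PLN
1338.2327925 PLN × 6.502 = 8701.189616835 TRY
Net change: 8701.189616835 − 10000 = -1298.810383165 TRY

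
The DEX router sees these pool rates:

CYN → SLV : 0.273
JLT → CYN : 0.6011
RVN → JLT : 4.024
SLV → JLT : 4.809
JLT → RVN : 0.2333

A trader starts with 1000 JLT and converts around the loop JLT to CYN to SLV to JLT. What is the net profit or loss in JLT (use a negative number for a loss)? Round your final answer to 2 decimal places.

1000 JLT × 0.6011 = 601.1 CYN
601.1 CYN × 0.273 = 164.1003 SLV
164.1003 SLV × 4.809 = 789.1583427 JLT
Net change: 789.1583427 − 1000 = -210.8416573 JLT

-210.84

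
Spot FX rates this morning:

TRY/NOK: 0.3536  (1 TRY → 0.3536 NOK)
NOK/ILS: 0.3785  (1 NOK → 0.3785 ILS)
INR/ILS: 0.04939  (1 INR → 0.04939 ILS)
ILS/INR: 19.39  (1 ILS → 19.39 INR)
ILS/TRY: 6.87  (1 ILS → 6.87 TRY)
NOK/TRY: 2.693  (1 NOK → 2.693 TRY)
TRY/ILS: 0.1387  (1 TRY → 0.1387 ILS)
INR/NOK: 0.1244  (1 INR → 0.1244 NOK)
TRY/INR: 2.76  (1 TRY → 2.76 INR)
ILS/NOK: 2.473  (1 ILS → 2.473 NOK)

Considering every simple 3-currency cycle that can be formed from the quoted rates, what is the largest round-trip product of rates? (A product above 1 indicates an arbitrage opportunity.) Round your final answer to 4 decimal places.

0.9365

ILS→TRY→INR→ILS: 6.87 × 2.76 × 0.04939 = 0.93649
TRY→INR→NOK→TRY: 2.76 × 0.1244 × 2.693 = 0.92463
ILS→NOK→TRY→ILS: 2.473 × 2.693 × 0.1387 = 0.92371
ILS→TRY→NOK→ILS: 6.87 × 0.3536 × 0.3785 = 0.91946
ILS→INR→NOK→ILS: 19.39 × 0.1244 × 0.3785 = 0.91299
Maximum is ILS→TRY→INR→ILS at 0.9365; no arbitrage — every cycle loses value.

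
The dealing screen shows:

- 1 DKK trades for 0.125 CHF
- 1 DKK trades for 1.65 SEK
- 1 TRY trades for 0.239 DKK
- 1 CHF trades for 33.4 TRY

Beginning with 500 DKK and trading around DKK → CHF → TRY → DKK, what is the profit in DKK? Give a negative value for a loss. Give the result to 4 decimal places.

-1.0875

500 DKK × 0.125 = 62.5 CHF
62.5 CHF × 33.4 = 2087.5 TRY
2087.5 TRY × 0.239 = 498.9125 DKK
Net change: 498.9125 − 500 = -1.0875 DKK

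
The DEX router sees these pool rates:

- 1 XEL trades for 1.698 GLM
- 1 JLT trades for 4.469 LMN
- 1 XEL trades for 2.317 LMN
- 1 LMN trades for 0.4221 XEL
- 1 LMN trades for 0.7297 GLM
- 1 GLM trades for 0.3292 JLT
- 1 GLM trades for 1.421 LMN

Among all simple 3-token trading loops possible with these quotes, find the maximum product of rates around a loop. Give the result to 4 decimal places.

1.0735

GLM→JLT→LMN→GLM: 0.3292 × 4.469 × 0.7297 = 1.07353
GLM→LMN→XEL→GLM: 1.421 × 0.4221 × 1.698 = 1.01847
Maximum is GLM→JLT→LMN→GLM at 1.0735; arbitrage exists.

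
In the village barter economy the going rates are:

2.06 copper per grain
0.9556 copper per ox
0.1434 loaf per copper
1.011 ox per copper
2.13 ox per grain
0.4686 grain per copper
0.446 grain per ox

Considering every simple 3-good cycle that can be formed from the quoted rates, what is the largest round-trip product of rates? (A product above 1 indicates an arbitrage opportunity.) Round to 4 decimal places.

grain→ox→copper→grain: 2.13 × 0.9556 × 0.4686 = 0.95380
grain→copper→ox→grain: 2.06 × 1.011 × 0.446 = 0.92887
Maximum is grain→ox→copper→grain at 0.9538; no arbitrage — every cycle loses value.

0.9538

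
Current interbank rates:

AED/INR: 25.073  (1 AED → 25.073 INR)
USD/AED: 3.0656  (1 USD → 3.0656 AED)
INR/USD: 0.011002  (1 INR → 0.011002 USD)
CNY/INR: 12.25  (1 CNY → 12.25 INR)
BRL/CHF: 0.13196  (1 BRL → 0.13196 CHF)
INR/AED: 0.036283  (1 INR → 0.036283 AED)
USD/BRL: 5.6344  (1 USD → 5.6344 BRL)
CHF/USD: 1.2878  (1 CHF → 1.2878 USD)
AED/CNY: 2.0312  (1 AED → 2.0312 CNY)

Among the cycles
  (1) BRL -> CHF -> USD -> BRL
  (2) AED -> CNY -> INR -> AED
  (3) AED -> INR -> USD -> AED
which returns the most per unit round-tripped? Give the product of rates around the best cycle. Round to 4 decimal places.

0.9575

(1) 0.13196 × 1.2878 × 5.6344 = 0.95750
(2) 2.0312 × 12.25 × 0.036283 = 0.90280
(3) 25.073 × 0.011002 × 3.0656 = 0.84566
Highest is cycle (1) at 0.9575 (≤1, no arbitrage).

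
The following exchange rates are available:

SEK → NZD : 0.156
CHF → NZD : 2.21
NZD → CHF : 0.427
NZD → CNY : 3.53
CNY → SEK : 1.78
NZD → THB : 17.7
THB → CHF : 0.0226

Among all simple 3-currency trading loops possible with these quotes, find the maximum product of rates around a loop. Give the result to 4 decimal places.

CNY→SEK→NZD→CNY: 1.78 × 0.156 × 3.53 = 0.98021
THB→CHF→NZD→THB: 0.0226 × 2.21 × 17.7 = 0.88404
Maximum is CNY→SEK→NZD→CNY at 0.9802; no arbitrage — every cycle loses value.

0.9802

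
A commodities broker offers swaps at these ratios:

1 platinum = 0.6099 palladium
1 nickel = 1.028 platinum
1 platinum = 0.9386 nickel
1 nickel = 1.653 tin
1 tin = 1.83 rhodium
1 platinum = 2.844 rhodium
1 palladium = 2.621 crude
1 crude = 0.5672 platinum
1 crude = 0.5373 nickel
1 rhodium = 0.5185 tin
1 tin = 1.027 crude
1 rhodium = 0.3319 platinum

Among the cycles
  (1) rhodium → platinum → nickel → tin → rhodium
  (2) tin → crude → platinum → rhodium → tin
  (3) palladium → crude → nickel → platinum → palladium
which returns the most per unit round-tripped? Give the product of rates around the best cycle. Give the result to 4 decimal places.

0.9423

(1) 0.3319 × 0.9386 × 1.653 × 1.83 = 0.94235
(2) 1.027 × 0.5672 × 2.844 × 0.5185 = 0.85898
(3) 2.621 × 0.5373 × 1.028 × 0.6099 = 0.88295
Highest is cycle (1) at 0.9423 (≤1, no arbitrage).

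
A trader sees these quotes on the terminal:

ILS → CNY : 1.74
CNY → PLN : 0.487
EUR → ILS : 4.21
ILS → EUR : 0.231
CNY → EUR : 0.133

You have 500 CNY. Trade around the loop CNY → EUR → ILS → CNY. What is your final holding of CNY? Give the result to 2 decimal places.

487.14

500 CNY × 0.133 = 66.5 EUR
66.5 EUR × 4.21 = 279.965 ILS
279.965 ILS × 1.74 = 487.1391 CNY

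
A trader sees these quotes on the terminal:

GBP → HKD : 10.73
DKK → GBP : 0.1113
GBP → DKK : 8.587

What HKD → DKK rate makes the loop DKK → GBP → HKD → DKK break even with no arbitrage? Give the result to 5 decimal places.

Known legs of the cycle: 0.1113 × 10.73 = 1.194249
For no arbitrage the full-cycle product must be 1, so the missing rate is 1 / 1.194249 ≈ 0.8373463.

0.83735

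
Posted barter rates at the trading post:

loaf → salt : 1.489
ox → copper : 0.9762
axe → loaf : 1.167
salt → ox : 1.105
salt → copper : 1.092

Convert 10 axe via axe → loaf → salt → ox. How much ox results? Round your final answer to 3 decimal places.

19.201

10 axe × 1.167 = 11.67 loaf
11.67 loaf × 1.489 = 17.37663 salt
17.37663 salt × 1.105 = 19.20117615 ox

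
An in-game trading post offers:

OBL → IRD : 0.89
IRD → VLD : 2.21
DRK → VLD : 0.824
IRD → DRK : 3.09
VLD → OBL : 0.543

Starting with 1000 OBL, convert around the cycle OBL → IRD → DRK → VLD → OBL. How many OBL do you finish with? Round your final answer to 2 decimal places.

1230.48

1000 OBL × 0.89 = 890 IRD
890 IRD × 3.09 = 2750.1 DRK
2750.1 DRK × 0.824 = 2266.0824 VLD
2266.0824 VLD × 0.543 = 1230.4827432 OBL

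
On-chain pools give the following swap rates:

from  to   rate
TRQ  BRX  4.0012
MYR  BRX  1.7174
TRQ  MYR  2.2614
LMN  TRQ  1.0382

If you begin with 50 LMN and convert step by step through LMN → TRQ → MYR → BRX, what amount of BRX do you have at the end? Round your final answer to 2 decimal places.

201.60

50 LMN × 1.0382 = 51.91 TRQ
51.91 TRQ × 2.2614 = 117.389274 MYR
117.389274 MYR × 1.7174 = 201.6043391676 BRX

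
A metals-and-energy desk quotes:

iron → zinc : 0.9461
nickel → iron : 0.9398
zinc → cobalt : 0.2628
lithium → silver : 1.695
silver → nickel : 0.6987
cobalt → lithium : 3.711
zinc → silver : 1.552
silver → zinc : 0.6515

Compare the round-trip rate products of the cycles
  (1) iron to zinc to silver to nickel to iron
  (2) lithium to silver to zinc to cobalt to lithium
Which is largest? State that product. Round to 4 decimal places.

(1) 0.9461 × 1.552 × 0.6987 × 0.9398 = 0.96417
(2) 1.695 × 0.6515 × 0.2628 × 3.711 = 1.07696
Highest is cycle (2) at 1.0770 (>1, arbitrage).

1.0770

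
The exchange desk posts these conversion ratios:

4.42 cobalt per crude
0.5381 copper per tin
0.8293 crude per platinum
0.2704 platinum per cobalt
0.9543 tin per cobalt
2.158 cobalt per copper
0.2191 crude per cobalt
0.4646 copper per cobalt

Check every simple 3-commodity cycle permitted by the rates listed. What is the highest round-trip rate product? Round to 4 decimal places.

1.1082

tin→copper→cobalt→tin: 0.5381 × 2.158 × 0.9543 = 1.10815
platinum→crude→cobalt→platinum: 0.8293 × 4.42 × 0.2704 = 0.99115
Maximum is tin→copper→cobalt→tin at 1.1082; arbitrage exists.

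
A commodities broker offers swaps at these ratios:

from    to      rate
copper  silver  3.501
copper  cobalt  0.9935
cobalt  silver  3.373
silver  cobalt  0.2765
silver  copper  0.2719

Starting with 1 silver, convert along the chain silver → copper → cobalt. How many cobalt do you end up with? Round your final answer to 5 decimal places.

0.27013

1 silver × 0.2719 = 0.2719 copper
0.2719 copper × 0.9935 = 0.27013265 cobalt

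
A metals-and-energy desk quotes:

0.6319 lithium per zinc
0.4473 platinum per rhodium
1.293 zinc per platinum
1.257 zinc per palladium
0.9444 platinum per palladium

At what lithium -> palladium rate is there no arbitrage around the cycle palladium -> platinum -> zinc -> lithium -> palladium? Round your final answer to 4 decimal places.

Known legs of the cycle: 0.9444 × 1.293 × 0.6319 = 0.77161890348
For no arbitrage the full-cycle product must be 1, so the missing rate is 1 / 0.77161890348 ≈ 1.295977.

1.2960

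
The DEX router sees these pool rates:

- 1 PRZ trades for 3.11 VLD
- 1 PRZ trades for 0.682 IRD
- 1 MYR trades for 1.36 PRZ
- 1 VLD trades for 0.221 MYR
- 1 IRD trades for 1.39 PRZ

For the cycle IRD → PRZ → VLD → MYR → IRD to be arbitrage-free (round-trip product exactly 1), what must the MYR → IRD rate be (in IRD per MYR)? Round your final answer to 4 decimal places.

Known legs of the cycle: 1.39 × 3.11 × 0.221 = 0.9553609
For no arbitrage the full-cycle product must be 1, so the missing rate is 1 / 0.9553609 ≈ 1.046725.

1.0467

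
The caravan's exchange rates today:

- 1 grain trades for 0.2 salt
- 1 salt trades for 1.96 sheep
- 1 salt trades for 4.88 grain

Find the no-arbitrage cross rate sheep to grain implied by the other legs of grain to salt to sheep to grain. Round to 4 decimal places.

2.5510

Known legs of the cycle: 0.2 × 1.96 = 0.392
For no arbitrage the full-cycle product must be 1, so the missing rate is 1 / 0.392 ≈ 2.551020.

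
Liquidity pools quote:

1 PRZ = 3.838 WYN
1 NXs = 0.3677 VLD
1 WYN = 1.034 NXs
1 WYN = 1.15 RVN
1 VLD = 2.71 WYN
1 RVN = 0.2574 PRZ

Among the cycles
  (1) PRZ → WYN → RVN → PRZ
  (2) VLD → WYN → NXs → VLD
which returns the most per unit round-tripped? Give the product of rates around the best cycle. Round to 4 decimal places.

1.1361

(1) 3.838 × 1.15 × 0.2574 = 1.13609
(2) 2.71 × 1.034 × 0.3677 = 1.03035
Highest is cycle (1) at 1.1361 (>1, arbitrage).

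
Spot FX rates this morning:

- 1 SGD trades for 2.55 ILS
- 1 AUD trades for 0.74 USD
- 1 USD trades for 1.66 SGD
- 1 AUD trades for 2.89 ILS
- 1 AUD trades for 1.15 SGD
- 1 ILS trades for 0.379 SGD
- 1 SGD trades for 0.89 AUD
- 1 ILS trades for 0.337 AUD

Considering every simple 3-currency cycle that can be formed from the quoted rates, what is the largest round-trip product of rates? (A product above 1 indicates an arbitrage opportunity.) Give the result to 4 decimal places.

1.0933

AUD→USD→SGD→AUD: 0.74 × 1.66 × 0.89 = 1.09328
AUD→SGD→ILS→AUD: 1.15 × 2.55 × 0.337 = 0.98825
AUD→ILS→SGD→AUD: 2.89 × 0.379 × 0.89 = 0.97483
Maximum is AUD→USD→SGD→AUD at 1.0933; arbitrage exists.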